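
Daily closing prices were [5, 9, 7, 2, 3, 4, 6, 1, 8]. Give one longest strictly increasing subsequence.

2, 3, 4, 6, 8

Patience tails give the LIS length; then backtrack through the dp parents:
5 → extends → [5]
9 → extends → [5, 9]
7 → replaces 9 → [5, 7]
2 → replaces 5 → [2, 7]
3 → replaces 7 → [2, 3]
4 → extends → [2, 3, 4]
6 → extends → [2, 3, 4, 6]
1 → replaces 2 → [1, 3, 4, 6]
8 → extends → [1, 3, 4, 6, 8]
Length 5; one witness is 2, 3, 4, 6, 8.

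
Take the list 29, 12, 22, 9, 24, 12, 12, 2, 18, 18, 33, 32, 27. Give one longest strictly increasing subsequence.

Patience tails give the LIS length; then backtrack through the dp parents:
29 → extends → [29]
12 → replaces 29 → [12]
22 → extends → [12, 22]
9 → replaces 12 → [9, 22]
24 → extends → [9, 22, 24]
12 → replaces 22 → [9, 12, 24]
12 → already a tail → [9, 12, 24]
2 → replaces 9 → [2, 12, 24]
18 → replaces 24 → [2, 12, 18]
18 → already a tail → [2, 12, 18]
33 → extends → [2, 12, 18, 33]
32 → replaces 33 → [2, 12, 18, 32]
27 → replaces 32 → [2, 12, 18, 27]
Length 4; one witness is 12, 22, 24, 33.

12, 22, 24, 33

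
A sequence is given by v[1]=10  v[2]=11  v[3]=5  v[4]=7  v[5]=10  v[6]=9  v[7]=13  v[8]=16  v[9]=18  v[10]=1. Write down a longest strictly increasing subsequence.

5, 7, 10, 13, 16, 18

Patience tails give the LIS length; then backtrack through the dp parents:
10 → extends → [10]
11 → extends → [10, 11]
5 → replaces 10 → [5, 11]
7 → replaces 11 → [5, 7]
10 → extends → [5, 7, 10]
9 → replaces 10 → [5, 7, 9]
13 → extends → [5, 7, 9, 13]
16 → extends → [5, 7, 9, 13, 16]
18 → extends → [5, 7, 9, 13, 16, 18]
1 → replaces 5 → [1, 7, 9, 13, 16, 18]
Length 6; one witness is 5, 7, 10, 13, 16, 18.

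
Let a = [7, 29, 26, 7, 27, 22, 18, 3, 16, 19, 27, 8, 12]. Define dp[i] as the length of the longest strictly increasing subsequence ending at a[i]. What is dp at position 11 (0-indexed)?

dp[i] = 1 + max{dp[j] : j<i, a[j]<a[i]} (or 1 if no such j):
i:      0  1  2  3  4  5  6  7  8  9 10 11 12
a[i]:   7 29 26  7 27 22 18  3 16 19 27  8 12
dp:     1  2  2  1  3  2  2  1  2  3  4  2  3
At index 11 the value is 2.

2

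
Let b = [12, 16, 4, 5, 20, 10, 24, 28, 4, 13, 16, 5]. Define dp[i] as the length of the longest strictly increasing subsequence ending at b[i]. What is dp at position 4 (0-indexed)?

dp[i] = 1 + max{dp[j] : j<i, b[j]<b[i]} (or 1 if no such j):
i:      0  1  2  3  4  5  6  7  8  9 10 11
b[i]:  12 16  4  5 20 10 24 28  4 13 16  5
dp:     1  2  1  2  3  3  4  5  1  4  5  2
At index 4 the value is 3.

3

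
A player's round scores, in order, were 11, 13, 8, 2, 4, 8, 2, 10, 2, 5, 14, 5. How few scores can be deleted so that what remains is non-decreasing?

7

Fewest deletions = n − (longest non-decreasing subsequence).
Patience tails:
11 → extends → [11]
13 → extends → [11, 13]
8 → replaces 11 → [8, 13]
2 → replaces 8 → [2, 13]
4 → replaces 13 → [2, 4]
8 → extends → [2, 4, 8]
2 → replaces 4 → [2, 2, 8]
10 → extends → [2, 2, 8, 10]
2 → replaces 8 → [2, 2, 2, 10]
5 → replaces 10 → [2, 2, 2, 5]
14 → extends → [2, 2, 2, 5, 14]
5 → replaces 14 → [2, 2, 2, 5, 5]
Longest non-decreasing subsequence has length 5, so deletions = 12 − 5 = 7.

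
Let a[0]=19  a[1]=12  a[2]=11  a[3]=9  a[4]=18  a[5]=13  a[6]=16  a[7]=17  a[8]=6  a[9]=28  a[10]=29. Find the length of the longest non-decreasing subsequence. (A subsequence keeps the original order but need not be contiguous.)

Let dp[i] be the length of the longest such subsequence ending at index i:
i:      0  1  2  3  4  5  6  7  8  9 10
a[i]:  19 12 11  9 18 13 16 17  6 28 29
dp:     1  1  1  1  2  2  3  4  1  5  6
Maximum dp value is 6.

6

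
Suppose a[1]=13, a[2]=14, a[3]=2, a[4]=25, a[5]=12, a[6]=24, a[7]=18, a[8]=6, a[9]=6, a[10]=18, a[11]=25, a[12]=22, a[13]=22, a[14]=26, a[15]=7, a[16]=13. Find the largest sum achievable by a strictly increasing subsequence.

102

Let S[i] be the best sum of a strictly increasing subsequence ending at i:
i:       1   2   3   4   5   6   7   8   9  10  11  12  13  14  15  16
a[i]:   13  14   2  25  12  24  18   6   6  18  25  22  22  26   7  13
S:      13  27   2  52  14  51  45   8   8  45  76  67  67 102  15  28
Maximum is 102 (e.g. 13 + 14 + 24 + 25 + 26).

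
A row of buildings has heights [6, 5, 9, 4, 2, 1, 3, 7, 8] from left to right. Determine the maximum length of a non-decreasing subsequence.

4

Track the smallest tail for each achievable length (allowing ties):
6 → extends → [6]
5 → replaces 6 → [5]
9 → extends → [5, 9]
4 → replaces 5 → [4, 9]
2 → replaces 4 → [2, 9]
1 → replaces 2 → [1, 9]
3 → replaces 9 → [1, 3]
7 → extends → [1, 3, 7]
8 → extends → [1, 3, 7, 8]
Four tails, so the longest non-decreasing subsequence has length 4 (e.g. 2, 3, 7, 8).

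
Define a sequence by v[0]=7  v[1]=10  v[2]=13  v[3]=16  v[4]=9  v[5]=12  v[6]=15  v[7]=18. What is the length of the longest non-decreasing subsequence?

Let dp[i] be the length of the longest such subsequence ending at index i:
i:      0  1  2  3  4  5  6  7
v[i]:   7 10 13 16  9 12 15 18
dp:     1  2  3  4  2  3  4  5
Maximum dp value is 5.

5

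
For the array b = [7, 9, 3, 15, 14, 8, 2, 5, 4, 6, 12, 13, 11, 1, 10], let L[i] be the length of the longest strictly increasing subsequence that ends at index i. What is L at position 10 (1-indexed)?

3

dp[i] = 1 + max{dp[j] : j<i, b[j]<b[i]} (or 1 if no such j):
i:      1  2  3  4  5  6  7  8  9 10 11 12 13 14 15
b[i]:   7  9  3 15 14  8  2  5  4  6 12 13 11  1 10
dp:     1  2  1  3  3  2  1  2  2  3  4  5  4  1  4
At index 10 the value is 3.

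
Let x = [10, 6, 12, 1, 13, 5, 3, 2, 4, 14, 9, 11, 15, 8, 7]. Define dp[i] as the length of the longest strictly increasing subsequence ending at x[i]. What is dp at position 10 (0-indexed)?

4

dp[i] = 1 + max{dp[j] : j<i, x[j]<x[i]} (or 1 if no such j):
i:      0  1  2  3  4  5  6  7  8  9 10 11 12 13 14
x[i]:  10  6 12  1 13  5  3  2  4 14  9 11 15  8  7
dp:     1  1  2  1  3  2  2  2  3  4  4  5  6  4  4
At index 10 the value is 4.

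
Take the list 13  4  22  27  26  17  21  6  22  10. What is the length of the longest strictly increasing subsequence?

Track the smallest tail for each achievable length (strict):
13 → extends → [13]
4 → replaces 13 → [4]
22 → extends → [4, 22]
27 → extends → [4, 22, 27]
26 → replaces 27 → [4, 22, 26]
17 → replaces 22 → [4, 17, 26]
21 → replaces 26 → [4, 17, 21]
6 → replaces 17 → [4, 6, 21]
22 → extends → [4, 6, 21, 22]
10 → replaces 21 → [4, 6, 10, 22]
Four tails, so the longest strictly increasing subsequence has length 4 (e.g. 13, 17, 21, 22).

4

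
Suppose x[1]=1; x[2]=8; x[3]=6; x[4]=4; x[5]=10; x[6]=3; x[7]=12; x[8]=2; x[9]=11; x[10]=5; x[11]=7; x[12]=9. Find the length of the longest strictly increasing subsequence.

Track the smallest tail for each achievable length (strict):
1 → extends → [1]
8 → extends → [1, 8]
6 → replaces 8 → [1, 6]
4 → replaces 6 → [1, 4]
10 → extends → [1, 4, 10]
3 → replaces 4 → [1, 3, 10]
12 → extends → [1, 3, 10, 12]
2 → replaces 3 → [1, 2, 10, 12]
11 → replaces 12 → [1, 2, 10, 11]
5 → replaces 10 → [1, 2, 5, 11]
7 → replaces 11 → [1, 2, 5, 7]
9 → extends → [1, 2, 5, 7, 9]
Five tails, so the longest strictly increasing subsequence has length 5 (e.g. 1, 4, 5, 7, 9).

5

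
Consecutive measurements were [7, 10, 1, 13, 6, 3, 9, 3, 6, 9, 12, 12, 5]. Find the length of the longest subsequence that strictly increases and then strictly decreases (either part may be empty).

6

inc[i] = longest strictly increasing subsequence ending at i; dec[i] = longest strictly decreasing subsequence starting at i:
i:      1  2  3  4  5  6  7  8  9 10 11 12 13
a[i]:   7 10  1 13  6  3  9  3  6  9 12 12  5
inc:    1  2  1  3  2  2  3  2  3  4  5  5  3
dec:    3  4  1  4  2  1  3  1  2  2  2  2  1
Best peak at i=4 (value 13): inc=3, dec=4, length 3+4−1 = 6.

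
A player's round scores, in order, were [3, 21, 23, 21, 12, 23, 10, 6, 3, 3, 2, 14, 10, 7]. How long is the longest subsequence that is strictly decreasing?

Let dp[i] be the longest strictly decreasing subsequence ending at i:
i:      1  2  3  4  5  6  7  8  9 10 11 12 13 14
a[i]:   3 21 23 21 12 23 10  6  3  3  2 14 10  7
dp:     1  1  1  2  3  1  4  5  6  6  7  3  4  5
Maximum is 7.

7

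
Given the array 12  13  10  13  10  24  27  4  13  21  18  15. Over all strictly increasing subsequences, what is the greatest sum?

Let S[i] be the best sum of a strictly increasing subsequence ending at i:
i:      1  2  3  4  5  6  7  8  9 10 11 12
a[i]:  12 13 10 13 10 24 27  4 13 21 18 15
S:     12 25 10 25 10 49 76  4 25 46 43 40
Maximum is 76 (e.g. 12 + 13 + 24 + 27).

76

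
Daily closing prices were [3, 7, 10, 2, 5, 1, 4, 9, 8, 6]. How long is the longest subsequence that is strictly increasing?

3

Let dp[i] be the length of the longest such subsequence ending at index i:
i:      1  2  3  4  5  6  7  8  9 10
a[i]:   3  7 10  2  5  1  4  9  8  6
dp:     1  2  3  1  2  1  2  3  3  3
Maximum dp value is 3.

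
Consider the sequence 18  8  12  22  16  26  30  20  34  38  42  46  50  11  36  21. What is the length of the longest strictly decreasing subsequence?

Negate each value so 'decreasing' becomes 'increasing', then run patience tails on the negated sequence:
-18 → extends → [-18]
-8 → extends → [-18, -8]
-12 → replaces -8 → [-18, -12]
-22 → replaces -18 → [-22, -12]
-16 → replaces -12 → [-22, -16]
-26 → replaces -22 → [-26, -16]
-30 → replaces -26 → [-30, -16]
-20 → replaces -16 → [-30, -20]
-34 → replaces -30 → [-34, -20]
-38 → replaces -34 → [-38, -20]
-42 → replaces -38 → [-42, -20]
-46 → replaces -42 → [-46, -20]
-50 → replaces -46 → [-50, -20]
-11 → extends → [-50, -20, -11]
-36 → replaces -20 → [-50, -36, -11]
-21 → replaces -11 → [-50, -36, -21]
Three tails, so the longest strictly decreasing subsequence of the original has length 3.

3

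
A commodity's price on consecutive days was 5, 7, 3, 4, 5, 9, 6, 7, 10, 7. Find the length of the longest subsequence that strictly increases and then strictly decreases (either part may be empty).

inc[i] = longest strictly increasing subsequence ending at i; dec[i] = longest strictly decreasing subsequence starting at i:
i:      1  2  3  4  5  6  7  8  9 10
a[i]:   5  7  3  4  5  9  6  7 10  7
inc:    1  2  1  2  3  4  4  5  6  5
dec:    2  2  1  1  1  2  1  1  2  1
Best peak at i=9 (value 10): inc=6, dec=2, length 6+2−1 = 7.

7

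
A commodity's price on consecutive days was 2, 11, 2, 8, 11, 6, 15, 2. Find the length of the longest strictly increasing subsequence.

Track the smallest tail for each achievable length (strict):
2 → extends → [2]
11 → extends → [2, 11]
2 → already a tail → [2, 11]
8 → replaces 11 → [2, 8]
11 → extends → [2, 8, 11]
6 → replaces 8 → [2, 6, 11]
15 → extends → [2, 6, 11, 15]
2 → already a tail → [2, 6, 11, 15]
Four tails, so the longest strictly increasing subsequence has length 4 (e.g. 2, 8, 11, 15).

4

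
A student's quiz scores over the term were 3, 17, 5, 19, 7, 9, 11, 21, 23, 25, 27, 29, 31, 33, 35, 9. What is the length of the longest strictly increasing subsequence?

13

Track the smallest tail for each achievable length (strict):
3 → extends → [3]
17 → extends → [3, 17]
5 → replaces 17 → [3, 5]
19 → extends → [3, 5, 19]
7 → replaces 19 → [3, 5, 7]
9 → extends → [3, 5, 7, 9]
11 → extends → [3, 5, 7, 9, 11]
21 → extends → [3, 5, 7, 9, 11, 21]
23 → extends → [3, 5, 7, 9, 11, 21, 23]
25 → extends → [3, 5, 7, 9, 11, 21, 23, 25]
27 → extends → [3, 5, 7, 9, 11, 21, 23, 25, 27]
29 → extends → [3, 5, 7, 9, 11, 21, 23, 25, 27, 29]
31 → extends → [3, 5, 7, 9, 11, 21, 23, 25, 27, 29, 31]
33 → extends → [3, 5, 7, 9, 11, 21, 23, 25, 27, 29, 31, 33]
35 → extends → [3, 5, 7, 9, 11, 21, 23, 25, 27, 29, 31, 33, 35]
9 → already a tail → [3, 5, 7, 9, 11, 21, 23, 25, 27, 29, 31, 33, 35]
Thirteen tails, so the longest strictly increasing subsequence has length 13 (e.g. 3, 5, 7, 9, 11, 21, 23, 25, 27, 29, 31, 33, 35).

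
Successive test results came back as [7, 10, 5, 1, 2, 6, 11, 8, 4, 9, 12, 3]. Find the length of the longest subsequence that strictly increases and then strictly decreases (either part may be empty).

inc[i] = longest strictly increasing subsequence ending at i; dec[i] = longest strictly decreasing subsequence starting at i:
i:      1  2  3  4  5  6  7  8  9 10 11 12
a[i]:   7 10  5  1  2  6 11  8  4  9 12  3
inc:    1  2  1  1  2  3  4  4  3  5  6  3
dec:    4  4  3  1  1  3  4  3  2  2  2  1
Best peak at i=7 (value 11): inc=4, dec=4, length 4+4−1 = 7.

7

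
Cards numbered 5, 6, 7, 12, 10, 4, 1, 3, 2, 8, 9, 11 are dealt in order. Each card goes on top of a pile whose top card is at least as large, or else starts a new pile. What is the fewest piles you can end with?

6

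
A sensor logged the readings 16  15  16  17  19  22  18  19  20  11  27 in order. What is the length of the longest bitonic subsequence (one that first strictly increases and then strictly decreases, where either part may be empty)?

7

inc[i] = longest strictly increasing subsequence ending at i; dec[i] = longest strictly decreasing subsequence starting at i:
i:      1  2  3  4  5  6  7  8  9 10 11
a[i]:  16 15 16 17 19 22 18 19 20 11 27
inc:    1  1  2  3  4  5  4  5  6  1  7
dec:    3  2  2  2  3  3  2  2  2  1  1
Best peak at i=6 (value 22): inc=5, dec=3, length 5+3−1 = 7.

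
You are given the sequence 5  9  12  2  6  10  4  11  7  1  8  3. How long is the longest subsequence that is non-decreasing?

4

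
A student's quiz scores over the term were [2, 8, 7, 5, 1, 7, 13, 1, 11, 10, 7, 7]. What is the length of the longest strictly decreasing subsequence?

Let dp[i] be the longest strictly decreasing subsequence ending at i:
i:      1  2  3  4  5  6  7  8  9 10 11 12
a[i]:   2  8  7  5  1  7 13  1 11 10  7  7
dp:     1  1  2  3  4  2  1  4  2  3  4  4
Maximum is 4.

4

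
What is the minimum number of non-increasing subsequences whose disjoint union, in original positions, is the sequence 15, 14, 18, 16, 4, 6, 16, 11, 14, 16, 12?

5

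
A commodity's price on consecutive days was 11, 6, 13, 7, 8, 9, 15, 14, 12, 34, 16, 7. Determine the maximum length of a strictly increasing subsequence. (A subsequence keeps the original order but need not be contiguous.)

6

Track the smallest tail for each achievable length (strict):
11 → extends → [11]
6 → replaces 11 → [6]
13 → extends → [6, 13]
7 → replaces 13 → [6, 7]
8 → extends → [6, 7, 8]
9 → extends → [6, 7, 8, 9]
15 → extends → [6, 7, 8, 9, 15]
14 → replaces 15 → [6, 7, 8, 9, 14]
12 → replaces 14 → [6, 7, 8, 9, 12]
34 → extends → [6, 7, 8, 9, 12, 34]
16 → replaces 34 → [6, 7, 8, 9, 12, 16]
7 → already a tail → [6, 7, 8, 9, 12, 16]
Six tails, so the longest strictly increasing subsequence has length 6 (e.g. 6, 7, 8, 9, 15, 34).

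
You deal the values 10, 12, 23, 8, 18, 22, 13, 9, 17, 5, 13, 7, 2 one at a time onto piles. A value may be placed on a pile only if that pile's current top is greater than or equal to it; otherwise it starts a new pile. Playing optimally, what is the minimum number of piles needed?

4

Place each on the leftmost legal pile:
10 → new pile 1 (tops now [10])
12 → new pile 2 (tops now [10, 12])
23 → new pile 3 (tops now [10, 12, 23])
8 → pile 1 (tops now [8, 12, 23])
18 → pile 3 (tops now [8, 12, 18])
22 → new pile 4 (tops now [8, 12, 18, 22])
13 → pile 3 (tops now [8, 12, 13, 22])
9 → pile 2 (tops now [8, 9, 13, 22])
17 → pile 4 (tops now [8, 9, 13, 17])
5 → pile 1 (tops now [5, 9, 13, 17])
13 → pile 3 (tops now [5, 9, 13, 17])
7 → pile 2 (tops now [5, 7, 13, 17])
2 → pile 1 (tops now [2, 7, 13, 17])
Four piles.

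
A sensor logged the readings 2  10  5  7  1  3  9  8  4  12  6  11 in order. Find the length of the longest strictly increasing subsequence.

5

Track the smallest tail for each achievable length (strict):
2 → extends → [2]
10 → extends → [2, 10]
5 → replaces 10 → [2, 5]
7 → extends → [2, 5, 7]
1 → replaces 2 → [1, 5, 7]
3 → replaces 5 → [1, 3, 7]
9 → extends → [1, 3, 7, 9]
8 → replaces 9 → [1, 3, 7, 8]
4 → replaces 7 → [1, 3, 4, 8]
12 → extends → [1, 3, 4, 8, 12]
6 → replaces 8 → [1, 3, 4, 6, 12]
11 → replaces 12 → [1, 3, 4, 6, 11]
Five tails, so the longest strictly increasing subsequence has length 5 (e.g. 2, 5, 7, 9, 12).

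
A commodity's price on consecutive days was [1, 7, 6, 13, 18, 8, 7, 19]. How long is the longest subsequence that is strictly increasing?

5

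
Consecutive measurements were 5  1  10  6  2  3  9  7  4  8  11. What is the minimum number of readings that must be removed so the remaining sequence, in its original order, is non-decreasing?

Fewest deletions = n − (longest non-decreasing subsequence).
i:      1  2  3  4  5  6  7  8  9 10 11
a[i]:   5  1 10  6  2  3  9  7  4  8 11
dp:     1  1  2  2  2  3  4  4  4  5  6
max dp = 6, so deletions = 11 − 6 = 5.

5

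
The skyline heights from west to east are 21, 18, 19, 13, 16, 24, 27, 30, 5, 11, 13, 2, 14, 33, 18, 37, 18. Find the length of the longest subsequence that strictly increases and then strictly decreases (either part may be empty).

inc[i] = longest strictly increasing subsequence ending at i; dec[i] = longest strictly decreasing subsequence starting at i:
i:      1  2  3  4  5  6  7  8  9 10 11 12 13 14 15 16 17
a[i]:  21 18 19 13 16 24 27 30  5 11 13  2 14 33 18 37 18
inc:    1  1  2  1  2  3  4  5  1  2  3  1  4  6  5  7  5
dec:    5  4  4  3  3  3  3  3  2  2  2  1  1  2  1  2  1
Best peak at i=16 (value 37): inc=7, dec=2, length 7+2−1 = 8.

8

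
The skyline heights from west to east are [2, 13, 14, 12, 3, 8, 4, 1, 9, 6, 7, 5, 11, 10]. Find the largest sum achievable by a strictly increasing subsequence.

33

Let S[i] be the best sum of a strictly increasing subsequence ending at i:
i:      1  2  3  4  5  6  7  8  9 10 11 12 13 14
a[i]:   2 13 14 12  3  8  4  1  9  6  7  5 11 10
S:      2 15 29 14  5 13  9  1 22 15 22 14 33 32
Maximum is 33 (e.g. 2 + 3 + 4 + 6 + 7 + 11).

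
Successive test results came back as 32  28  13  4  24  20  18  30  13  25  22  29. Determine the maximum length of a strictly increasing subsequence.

4

Track the smallest tail for each achievable length (strict):
32 → extends → [32]
28 → replaces 32 → [28]
13 → replaces 28 → [13]
4 → replaces 13 → [4]
24 → extends → [4, 24]
20 → replaces 24 → [4, 20]
18 → replaces 20 → [4, 18]
30 → extends → [4, 18, 30]
13 → replaces 18 → [4, 13, 30]
25 → replaces 30 → [4, 13, 25]
22 → replaces 25 → [4, 13, 22]
29 → extends → [4, 13, 22, 29]
Four tails, so the longest strictly increasing subsequence has length 4 (e.g. 13, 24, 25, 29).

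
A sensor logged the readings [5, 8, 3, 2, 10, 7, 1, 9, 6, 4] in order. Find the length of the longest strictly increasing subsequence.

Track the smallest tail for each achievable length (strict):
5 → extends → [5]
8 → extends → [5, 8]
3 → replaces 5 → [3, 8]
2 → replaces 3 → [2, 8]
10 → extends → [2, 8, 10]
7 → replaces 8 → [2, 7, 10]
1 → replaces 2 → [1, 7, 10]
9 → replaces 10 → [1, 7, 9]
6 → replaces 7 → [1, 6, 9]
4 → replaces 6 → [1, 4, 9]
Three tails, so the longest strictly increasing subsequence has length 3 (e.g. 5, 8, 10).

3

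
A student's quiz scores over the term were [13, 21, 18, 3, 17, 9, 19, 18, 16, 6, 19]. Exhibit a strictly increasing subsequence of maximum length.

13, 17, 18, 19

Patience tails give the LIS length; then backtrack through the dp parents:
13 → extends → [13]
21 → extends → [13, 21]
18 → replaces 21 → [13, 18]
3 → replaces 13 → [3, 18]
17 → replaces 18 → [3, 17]
9 → replaces 17 → [3, 9]
19 → extends → [3, 9, 19]
18 → replaces 19 → [3, 9, 18]
16 → replaces 18 → [3, 9, 16]
6 → replaces 9 → [3, 6, 16]
19 → extends → [3, 6, 16, 19]
Length 4; one witness is 13, 17, 18, 19.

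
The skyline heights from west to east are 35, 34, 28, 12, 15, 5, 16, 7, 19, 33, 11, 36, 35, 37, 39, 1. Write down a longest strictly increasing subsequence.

12, 15, 16, 19, 33, 36, 37, 39

Patience tails give the LIS length; then backtrack through the dp parents:
35 → extends → [35]
34 → replaces 35 → [34]
28 → replaces 34 → [28]
12 → replaces 28 → [12]
15 → extends → [12, 15]
5 → replaces 12 → [5, 15]
16 → extends → [5, 15, 16]
7 → replaces 15 → [5, 7, 16]
19 → extends → [5, 7, 16, 19]
33 → extends → [5, 7, 16, 19, 33]
11 → replaces 16 → [5, 7, 11, 19, 33]
36 → extends → [5, 7, 11, 19, 33, 36]
35 → replaces 36 → [5, 7, 11, 19, 33, 35]
37 → extends → [5, 7, 11, 19, 33, 35, 37]
39 → extends → [5, 7, 11, 19, 33, 35, 37, 39]
1 → replaces 5 → [1, 7, 11, 19, 33, 35, 37, 39]
Length 8; one witness is 12, 15, 16, 19, 33, 36, 37, 39.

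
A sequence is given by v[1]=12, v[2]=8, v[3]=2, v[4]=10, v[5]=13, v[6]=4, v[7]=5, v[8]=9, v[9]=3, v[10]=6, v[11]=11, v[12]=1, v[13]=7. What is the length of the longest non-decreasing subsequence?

5

Track the smallest tail for each achievable length (allowing ties):
12 → extends → [12]
8 → replaces 12 → [8]
2 → replaces 8 → [2]
10 → extends → [2, 10]
13 → extends → [2, 10, 13]
4 → replaces 10 → [2, 4, 13]
5 → replaces 13 → [2, 4, 5]
9 → extends → [2, 4, 5, 9]
3 → replaces 4 → [2, 3, 5, 9]
6 → replaces 9 → [2, 3, 5, 6]
11 → extends → [2, 3, 5, 6, 11]
1 → replaces 2 → [1, 3, 5, 6, 11]
7 → replaces 11 → [1, 3, 5, 6, 7]
Five tails, so the longest non-decreasing subsequence has length 5 (e.g. 2, 4, 5, 9, 11).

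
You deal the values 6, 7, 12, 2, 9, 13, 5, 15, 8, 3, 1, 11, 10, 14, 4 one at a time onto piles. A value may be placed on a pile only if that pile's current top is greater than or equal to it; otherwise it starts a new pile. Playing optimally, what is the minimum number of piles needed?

Place each on the leftmost legal pile:
6 → new pile 1 (tops now [6])
7 → new pile 2 (tops now [6, 7])
12 → new pile 3 (tops now [6, 7, 12])
2 → pile 1 (tops now [2, 7, 12])
9 → pile 3 (tops now [2, 7, 9])
13 → new pile 4 (tops now [2, 7, 9, 13])
5 → pile 2 (tops now [2, 5, 9, 13])
15 → new pile 5 (tops now [2, 5, 9, 13, 15])
8 → pile 3 (tops now [2, 5, 8, 13, 15])
3 → pile 2 (tops now [2, 3, 8, 13, 15])
1 → pile 1 (tops now [1, 3, 8, 13, 15])
11 → pile 4 (tops now [1, 3, 8, 11, 15])
10 → pile 4 (tops now [1, 3, 8, 10, 15])
14 → pile 5 (tops now [1, 3, 8, 10, 14])
4 → pile 3 (tops now [1, 3, 4, 10, 14])
Five piles.

5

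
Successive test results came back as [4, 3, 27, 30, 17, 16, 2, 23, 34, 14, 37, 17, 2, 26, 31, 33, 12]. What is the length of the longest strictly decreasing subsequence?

5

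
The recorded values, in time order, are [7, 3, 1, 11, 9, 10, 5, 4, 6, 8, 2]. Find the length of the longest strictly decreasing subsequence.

Let dp[i] be the longest strictly decreasing subsequence ending at i:
i:      1  2  3  4  5  6  7  8  9 10 11
a[i]:   7  3  1 11  9 10  5  4  6  8  2
dp:     1  2  3  1  2  2  3  4  3  3  5
Maximum is 5.

5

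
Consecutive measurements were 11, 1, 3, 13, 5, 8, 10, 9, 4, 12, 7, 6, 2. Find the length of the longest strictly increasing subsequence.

Track the smallest tail for each achievable length (strict):
11 → extends → [11]
1 → replaces 11 → [1]
3 → extends → [1, 3]
13 → extends → [1, 3, 13]
5 → replaces 13 → [1, 3, 5]
8 → extends → [1, 3, 5, 8]
10 → extends → [1, 3, 5, 8, 10]
9 → replaces 10 → [1, 3, 5, 8, 9]
4 → replaces 5 → [1, 3, 4, 8, 9]
12 → extends → [1, 3, 4, 8, 9, 12]
7 → replaces 8 → [1, 3, 4, 7, 9, 12]
6 → replaces 7 → [1, 3, 4, 6, 9, 12]
2 → replaces 3 → [1, 2, 4, 6, 9, 12]
Six tails, so the longest strictly increasing subsequence has length 6 (e.g. 1, 3, 5, 8, 10, 12).

6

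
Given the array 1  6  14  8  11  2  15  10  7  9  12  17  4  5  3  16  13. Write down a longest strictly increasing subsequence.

1, 6, 8, 11, 15, 17

Patience tails give the LIS length; then backtrack through the dp parents:
1 → extends → [1]
6 → extends → [1, 6]
14 → extends → [1, 6, 14]
8 → replaces 14 → [1, 6, 8]
11 → extends → [1, 6, 8, 11]
2 → replaces 6 → [1, 2, 8, 11]
15 → extends → [1, 2, 8, 11, 15]
10 → replaces 11 → [1, 2, 8, 10, 15]
7 → replaces 8 → [1, 2, 7, 10, 15]
9 → replaces 10 → [1, 2, 7, 9, 15]
12 → replaces 15 → [1, 2, 7, 9, 12]
17 → extends → [1, 2, 7, 9, 12, 17]
4 → replaces 7 → [1, 2, 4, 9, 12, 17]
5 → replaces 9 → [1, 2, 4, 5, 12, 17]
3 → replaces 4 → [1, 2, 3, 5, 12, 17]
16 → replaces 17 → [1, 2, 3, 5, 12, 16]
13 → replaces 16 → [1, 2, 3, 5, 12, 13]
Length 6; one witness is 1, 6, 8, 11, 15, 17.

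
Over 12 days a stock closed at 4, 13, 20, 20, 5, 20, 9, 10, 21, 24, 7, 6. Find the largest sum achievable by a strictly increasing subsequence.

82

Let S[i] be the best sum of a strictly increasing subsequence ending at i:
i:      1  2  3  4  5  6  7  8  9 10 11 12
a[i]:   4 13 20 20  5 20  9 10 21 24  7  6
S:      4 17 37 37  9 37 18 28 58 82 16 15
Maximum is 82 (e.g. 4 + 13 + 20 + 21 + 24).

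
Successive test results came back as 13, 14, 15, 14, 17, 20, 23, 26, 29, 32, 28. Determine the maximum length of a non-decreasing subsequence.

9

Let dp[i] be the length of the longest such subsequence ending at index i:
i:      1  2  3  4  5  6  7  8  9 10 11
a[i]:  13 14 15 14 17 20 23 26 29 32 28
dp:     1  2  3  3  4  5  6  7  8  9  8
Maximum dp value is 9.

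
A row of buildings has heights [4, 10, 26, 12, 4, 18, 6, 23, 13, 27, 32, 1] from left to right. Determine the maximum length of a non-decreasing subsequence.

Track the smallest tail for each achievable length (allowing ties):
4 → extends → [4]
10 → extends → [4, 10]
26 → extends → [4, 10, 26]
12 → replaces 26 → [4, 10, 12]
4 → replaces 10 → [4, 4, 12]
18 → extends → [4, 4, 12, 18]
6 → replaces 12 → [4, 4, 6, 18]
23 → extends → [4, 4, 6, 18, 23]
13 → replaces 18 → [4, 4, 6, 13, 23]
27 → extends → [4, 4, 6, 13, 23, 27]
32 → extends → [4, 4, 6, 13, 23, 27, 32]
1 → replaces 4 → [1, 4, 6, 13, 23, 27, 32]
Seven tails, so the longest non-decreasing subsequence has length 7 (e.g. 4, 10, 12, 18, 23, 27, 32).

7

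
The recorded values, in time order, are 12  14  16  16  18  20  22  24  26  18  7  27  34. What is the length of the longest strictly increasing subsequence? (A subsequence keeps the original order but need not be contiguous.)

10

Let dp[i] be the length of the longest such subsequence ending at index i:
i:      1  2  3  4  5  6  7  8  9 10 11 12 13
a[i]:  12 14 16 16 18 20 22 24 26 18  7 27 34
dp:     1  2  3  3  4  5  6  7  8  4  1  9 10
Maximum dp value is 10.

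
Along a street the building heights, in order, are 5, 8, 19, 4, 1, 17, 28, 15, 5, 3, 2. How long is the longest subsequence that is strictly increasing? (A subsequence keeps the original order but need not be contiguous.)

4

Track the smallest tail for each achievable length (strict):
5 → extends → [5]
8 → extends → [5, 8]
19 → extends → [5, 8, 19]
4 → replaces 5 → [4, 8, 19]
1 → replaces 4 → [1, 8, 19]
17 → replaces 19 → [1, 8, 17]
28 → extends → [1, 8, 17, 28]
15 → replaces 17 → [1, 8, 15, 28]
5 → replaces 8 → [1, 5, 15, 28]
3 → replaces 5 → [1, 3, 15, 28]
2 → replaces 3 → [1, 2, 15, 28]
Four tails, so the longest strictly increasing subsequence has length 4 (e.g. 5, 8, 19, 28).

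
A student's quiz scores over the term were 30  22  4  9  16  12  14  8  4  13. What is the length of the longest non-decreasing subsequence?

Let dp[i] be the length of the longest such subsequence ending at index i:
i:      1  2  3  4  5  6  7  8  9 10
a[i]:  30 22  4  9 16 12 14  8  4 13
dp:     1  1  1  2  3  3  4  2  2  4
Maximum dp value is 4.

4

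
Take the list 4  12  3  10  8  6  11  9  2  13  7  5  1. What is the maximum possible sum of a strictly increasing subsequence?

Let S[i] be the best sum of a strictly increasing subsequence ending at i:
i:      1  2  3  4  5  6  7  8  9 10 11 12 13
a[i]:   4 12  3 10  8  6 11  9  2 13  7  5  1
S:      4 16  3 14 12 10 25 21  2 38 17  9  1
Maximum is 38 (e.g. 4 + 10 + 11 + 13).

38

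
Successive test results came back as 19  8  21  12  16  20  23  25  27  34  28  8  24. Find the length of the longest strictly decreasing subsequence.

3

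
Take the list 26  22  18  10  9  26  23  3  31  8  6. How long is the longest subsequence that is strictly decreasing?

7

Let dp[i] be the longest strictly decreasing subsequence ending at i:
i:      1  2  3  4  5  6  7  8  9 10 11
a[i]:  26 22 18 10  9 26 23  3 31  8  6
dp:     1  2  3  4  5  1  2  6  1  6  7
Maximum is 7.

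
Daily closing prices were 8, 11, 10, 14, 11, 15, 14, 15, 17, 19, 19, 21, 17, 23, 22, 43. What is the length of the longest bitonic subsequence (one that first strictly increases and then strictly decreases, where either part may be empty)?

10

inc[i] = longest strictly increasing subsequence ending at i; dec[i] = longest strictly decreasing subsequence starting at i:
i:      1  2  3  4  5  6  7  8  9 10 11 12 13 14 15 16
a[i]:   8 11 10 14 11 15 14 15 17 19 19 21 17 23 22 43
inc:    1  2  2  3  3  4  4  5  6  7  7  8  6  9  9 10
dec:    1  2  1  2  1  2  1  1  1  2  2  2  1  2  1  1
Best peak at i=14 (value 23): inc=9, dec=2, length 9+2−1 = 10.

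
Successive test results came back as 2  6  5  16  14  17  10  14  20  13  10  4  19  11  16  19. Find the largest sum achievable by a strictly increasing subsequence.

Let S[i] be the best sum of a strictly increasing subsequence ending at i:
i:      1  2  3  4  5  6  7  8  9 10 11 12 13 14 15 16
a[i]:   2  6  5 16 14 17 10 14 20 13 10  4 19 11 16 19
S:      2  8  7 24 22 41 18 32 61 31 18  6 60 29 48 67
Maximum is 67 (e.g. 2 + 6 + 10 + 14 + 16 + 19).

67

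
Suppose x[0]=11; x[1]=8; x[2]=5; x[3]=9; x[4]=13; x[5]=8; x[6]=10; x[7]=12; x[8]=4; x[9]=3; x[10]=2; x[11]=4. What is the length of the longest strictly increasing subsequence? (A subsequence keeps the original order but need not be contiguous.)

4

Track the smallest tail for each achievable length (strict):
11 → extends → [11]
8 → replaces 11 → [8]
5 → replaces 8 → [5]
9 → extends → [5, 9]
13 → extends → [5, 9, 13]
8 → replaces 9 → [5, 8, 13]
10 → replaces 13 → [5, 8, 10]
12 → extends → [5, 8, 10, 12]
4 → replaces 5 → [4, 8, 10, 12]
3 → replaces 4 → [3, 8, 10, 12]
2 → replaces 3 → [2, 8, 10, 12]
4 → replaces 8 → [2, 4, 10, 12]
Four tails, so the longest strictly increasing subsequence has length 4 (e.g. 8, 9, 10, 12).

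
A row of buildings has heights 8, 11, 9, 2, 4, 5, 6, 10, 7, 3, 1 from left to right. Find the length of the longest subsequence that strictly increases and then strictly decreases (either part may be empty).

8

inc[i] = longest strictly increasing subsequence ending at i; dec[i] = longest strictly decreasing subsequence starting at i:
i:      1  2  3  4  5  6  7  8  9 10 11
a[i]:   8 11  9  2  4  5  6 10  7  3  1
inc:    1  2  2  1  2  3  4  5  5  2  1
dec:    4  5  4  2  3  3  3  4  3  2  1
Best peak at i=8 (value 10): inc=5, dec=4, length 5+4−1 = 8.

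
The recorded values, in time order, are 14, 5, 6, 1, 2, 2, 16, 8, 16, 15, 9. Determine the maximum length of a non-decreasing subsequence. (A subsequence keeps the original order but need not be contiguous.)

5

Let dp[i] be the length of the longest such subsequence ending at index i:
i:      1  2  3  4  5  6  7  8  9 10 11
a[i]:  14  5  6  1  2  2 16  8 16 15  9
dp:     1  1  2  1  2  3  4  4  5  5  5
Maximum dp value is 5.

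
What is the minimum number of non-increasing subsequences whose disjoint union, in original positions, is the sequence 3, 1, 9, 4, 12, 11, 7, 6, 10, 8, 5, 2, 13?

Place each on the leftmost legal pile:
3 → new pile 1 (tops now [3])
1 → pile 1 (tops now [1])
9 → new pile 2 (tops now [1, 9])
4 → pile 2 (tops now [1, 4])
12 → new pile 3 (tops now [1, 4, 12])
11 → pile 3 (tops now [1, 4, 11])
7 → pile 3 (tops now [1, 4, 7])
6 → pile 3 (tops now [1, 4, 6])
10 → new pile 4 (tops now [1, 4, 6, 10])
8 → pile 4 (tops now [1, 4, 6, 8])
5 → pile 3 (tops now [1, 4, 5, 8])
2 → pile 2 (tops now [1, 2, 5, 8])
13 → new pile 5 (tops now [1, 2, 5, 8, 13])
Five piles.

5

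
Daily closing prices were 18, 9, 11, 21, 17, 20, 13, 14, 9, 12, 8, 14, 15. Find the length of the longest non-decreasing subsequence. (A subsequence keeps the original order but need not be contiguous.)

6

Track the smallest tail for each achievable length (allowing ties):
18 → extends → [18]
9 → replaces 18 → [9]
11 → extends → [9, 11]
21 → extends → [9, 11, 21]
17 → replaces 21 → [9, 11, 17]
20 → extends → [9, 11, 17, 20]
13 → replaces 17 → [9, 11, 13, 20]
14 → replaces 20 → [9, 11, 13, 14]
9 → replaces 11 → [9, 9, 13, 14]
12 → replaces 13 → [9, 9, 12, 14]
8 → replaces 9 → [8, 9, 12, 14]
14 → extends → [8, 9, 12, 14, 14]
15 → extends → [8, 9, 12, 14, 14, 15]
Six tails, so the longest non-decreasing subsequence has length 6 (e.g. 9, 11, 13, 14, 14, 15).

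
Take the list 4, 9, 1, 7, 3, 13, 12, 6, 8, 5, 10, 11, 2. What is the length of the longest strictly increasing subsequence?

Track the smallest tail for each achievable length (strict):
4 → extends → [4]
9 → extends → [4, 9]
1 → replaces 4 → [1, 9]
7 → replaces 9 → [1, 7]
3 → replaces 7 → [1, 3]
13 → extends → [1, 3, 13]
12 → replaces 13 → [1, 3, 12]
6 → replaces 12 → [1, 3, 6]
8 → extends → [1, 3, 6, 8]
5 → replaces 6 → [1, 3, 5, 8]
10 → extends → [1, 3, 5, 8, 10]
11 → extends → [1, 3, 5, 8, 10, 11]
2 → replaces 3 → [1, 2, 5, 8, 10, 11]
Six tails, so the longest strictly increasing subsequence has length 6 (e.g. 1, 3, 6, 8, 10, 11).

6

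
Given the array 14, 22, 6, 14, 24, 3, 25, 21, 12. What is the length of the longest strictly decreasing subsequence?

3

Negate each value so 'decreasing' becomes 'increasing', then run patience tails on the negated sequence:
-14 → extends → [-14]
-22 → replaces -14 → [-22]
-6 → extends → [-22, -6]
-14 → replaces -6 → [-22, -14]
-24 → replaces -22 → [-24, -14]
-3 → extends → [-24, -14, -3]
-25 → replaces -24 → [-25, -14, -3]
-21 → replaces -14 → [-25, -21, -3]
-12 → replaces -3 → [-25, -21, -12]
Three tails, so the longest strictly decreasing subsequence of the original has length 3.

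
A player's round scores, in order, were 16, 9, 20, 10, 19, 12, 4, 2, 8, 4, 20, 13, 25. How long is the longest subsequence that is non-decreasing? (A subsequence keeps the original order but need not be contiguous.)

5

Track the smallest tail for each achievable length (allowing ties):
16 → extends → [16]
9 → replaces 16 → [9]
20 → extends → [9, 20]
10 → replaces 20 → [9, 10]
19 → extends → [9, 10, 19]
12 → replaces 19 → [9, 10, 12]
4 → replaces 9 → [4, 10, 12]
2 → replaces 4 → [2, 10, 12]
8 → replaces 10 → [2, 8, 12]
4 → replaces 8 → [2, 4, 12]
20 → extends → [2, 4, 12, 20]
13 → replaces 20 → [2, 4, 12, 13]
25 → extends → [2, 4, 12, 13, 25]
Five tails, so the longest non-decreasing subsequence has length 5 (e.g. 9, 10, 19, 20, 25).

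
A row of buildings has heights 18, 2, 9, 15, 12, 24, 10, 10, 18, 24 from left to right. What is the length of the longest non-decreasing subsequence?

Let dp[i] be the length of the longest such subsequence ending at index i:
i:      1  2  3  4  5  6  7  8  9 10
a[i]:  18  2  9 15 12 24 10 10 18 24
dp:     1  1  2  3  3  4  3  4  5  6
Maximum dp value is 6.

6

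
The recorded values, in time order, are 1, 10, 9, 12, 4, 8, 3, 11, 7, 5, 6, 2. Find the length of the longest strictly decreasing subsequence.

Negate each value so 'decreasing' becomes 'increasing', then run patience tails on the negated sequence:
-1 → extends → [-1]
-10 → replaces -1 → [-10]
-9 → extends → [-10, -9]
-12 → replaces -10 → [-12, -9]
-4 → extends → [-12, -9, -4]
-8 → replaces -4 → [-12, -9, -8]
-3 → extends → [-12, -9, -8, -3]
-11 → replaces -9 → [-12, -11, -8, -3]
-7 → replaces -3 → [-12, -11, -8, -7]
-5 → extends → [-12, -11, -8, -7, -5]
-6 → replaces -5 → [-12, -11, -8, -7, -6]
-2 → extends → [-12, -11, -8, -7, -6, -2]
Six tails, so the longest strictly decreasing subsequence of the original has length 6.

6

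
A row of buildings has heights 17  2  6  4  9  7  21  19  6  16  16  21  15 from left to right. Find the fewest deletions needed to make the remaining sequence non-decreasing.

7

Fewest deletions = n − (longest non-decreasing subsequence).
Patience tails:
17 → extends → [17]
2 → replaces 17 → [2]
6 → extends → [2, 6]
4 → replaces 6 → [2, 4]
9 → extends → [2, 4, 9]
7 → replaces 9 → [2, 4, 7]
21 → extends → [2, 4, 7, 21]
19 → replaces 21 → [2, 4, 7, 19]
6 → replaces 7 → [2, 4, 6, 19]
16 → replaces 19 → [2, 4, 6, 16]
16 → extends → [2, 4, 6, 16, 16]
21 → extends → [2, 4, 6, 16, 16, 21]
15 → replaces 16 → [2, 4, 6, 15, 16, 21]
Longest non-decreasing subsequence has length 6, so deletions = 13 − 6 = 7.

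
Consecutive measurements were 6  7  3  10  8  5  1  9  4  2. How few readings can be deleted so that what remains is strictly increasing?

Fewest deletions = n − (longest strictly increasing subsequence).
i:      1  2  3  4  5  6  7  8  9 10
a[i]:   6  7  3 10  8  5  1  9  4  2
dp:     1  2  1  3  3  2  1  4  2  2
max dp = 4, so deletions = 10 − 4 = 6.

6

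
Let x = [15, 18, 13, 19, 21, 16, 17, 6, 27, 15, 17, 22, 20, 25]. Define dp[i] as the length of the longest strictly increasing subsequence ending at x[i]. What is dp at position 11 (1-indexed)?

dp[i] = 1 + max{dp[j] : j<i, x[j]<x[i]} (or 1 if no such j):
i:      1  2  3  4  5  6  7  8  9 10 11 12 13 14
x[i]:  15 18 13 19 21 16 17  6 27 15 17 22 20 25
dp:     1  2  1  3  4  2  3  1  5  2  3  5  4  6
At index 11 the value is 3.

3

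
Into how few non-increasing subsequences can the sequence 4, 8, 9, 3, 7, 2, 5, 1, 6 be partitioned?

Place each on the leftmost legal pile:
4 → new pile 1 (tops now [4])
8 → new pile 2 (tops now [4, 8])
9 → new pile 3 (tops now [4, 8, 9])
3 → pile 1 (tops now [3, 8, 9])
7 → pile 2 (tops now [3, 7, 9])
2 → pile 1 (tops now [2, 7, 9])
5 → pile 2 (tops now [2, 5, 9])
1 → pile 1 (tops now [1, 5, 9])
6 → pile 3 (tops now [1, 5, 6])
Three piles.

3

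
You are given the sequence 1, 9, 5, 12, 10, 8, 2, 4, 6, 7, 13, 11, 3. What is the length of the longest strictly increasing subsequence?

Track the smallest tail for each achievable length (strict):
1 → extends → [1]
9 → extends → [1, 9]
5 → replaces 9 → [1, 5]
12 → extends → [1, 5, 12]
10 → replaces 12 → [1, 5, 10]
8 → replaces 10 → [1, 5, 8]
2 → replaces 5 → [1, 2, 8]
4 → replaces 8 → [1, 2, 4]
6 → extends → [1, 2, 4, 6]
7 → extends → [1, 2, 4, 6, 7]
13 → extends → [1, 2, 4, 6, 7, 13]
11 → replaces 13 → [1, 2, 4, 6, 7, 11]
3 → replaces 4 → [1, 2, 3, 6, 7, 11]
Six tails, so the longest strictly increasing subsequence has length 6 (e.g. 1, 2, 4, 6, 7, 13).

6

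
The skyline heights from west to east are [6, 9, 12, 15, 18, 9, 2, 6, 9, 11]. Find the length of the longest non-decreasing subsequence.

5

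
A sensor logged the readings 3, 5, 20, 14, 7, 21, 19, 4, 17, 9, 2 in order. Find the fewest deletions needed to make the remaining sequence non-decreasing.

Fewest deletions = n − (longest non-decreasing subsequence).
i:      1  2  3  4  5  6  7  8  9 10 11
a[i]:   3  5 20 14  7 21 19  4 17  9  2
dp:     1  2  3  3  3  4  4  2  4  4  1
max dp = 4, so deletions = 11 − 4 = 7.

7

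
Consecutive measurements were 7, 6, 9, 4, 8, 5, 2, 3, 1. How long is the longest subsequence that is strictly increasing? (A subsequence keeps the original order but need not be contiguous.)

2

Track the smallest tail for each achievable length (strict):
7 → extends → [7]
6 → replaces 7 → [6]
9 → extends → [6, 9]
4 → replaces 6 → [4, 9]
8 → replaces 9 → [4, 8]
5 → replaces 8 → [4, 5]
2 → replaces 4 → [2, 5]
3 → replaces 5 → [2, 3]
1 → replaces 2 → [1, 3]
Two tails, so the longest strictly increasing subsequence has length 2 (e.g. 7, 9).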